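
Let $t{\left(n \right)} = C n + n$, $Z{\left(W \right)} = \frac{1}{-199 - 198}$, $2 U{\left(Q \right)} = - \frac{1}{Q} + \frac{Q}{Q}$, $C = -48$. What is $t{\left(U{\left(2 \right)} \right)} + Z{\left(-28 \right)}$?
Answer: $- \frac{18663}{1588} \approx -11.753$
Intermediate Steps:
$U{\left(Q \right)} = \frac{1}{2} - \frac{1}{2 Q}$ ($U{\left(Q \right)} = \frac{- \frac{1}{Q} + \frac{Q}{Q}}{2} = \frac{- \frac{1}{Q} + 1}{2} = \frac{1 - \frac{1}{Q}}{2} = \frac{1}{2} - \frac{1}{2 Q}$)
$Z{\left(W \right)} = - \frac{1}{397}$ ($Z{\left(W \right)} = \frac{1}{-397} = - \frac{1}{397}$)
$t{\left(n \right)} = - 47 n$ ($t{\left(n \right)} = - 48 n + n = - 47 n$)
$t{\left(U{\left(2 \right)} \right)} + Z{\left(-28 \right)} = - 47 \frac{-1 + 2}{2 \cdot 2} - \frac{1}{397} = - 47 \cdot \frac{1}{2} \cdot \frac{1}{2} \cdot 1 - \frac{1}{397} = \left(-47\right) \frac{1}{4} - \frac{1}{397} = - \frac{47}{4} - \frac{1}{397} = - \frac{18663}{1588}$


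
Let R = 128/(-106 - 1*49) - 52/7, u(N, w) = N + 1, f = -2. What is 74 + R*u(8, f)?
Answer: -314/1085 ≈ -0.28940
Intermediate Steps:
u(N, w) = 1 + N
R = -8956/1085 (R = 128/(-106 - 49) - 52*⅐ = 128/(-155) - 52/7 = 128*(-1/155) - 52/7 = -128/155 - 52/7 = -8956/1085 ≈ -8.2544)
74 + R*u(8, f) = 74 - 8956*(1 + 8)/1085 = 74 - 8956/1085*9 = 74 - 80604/1085 = -314/1085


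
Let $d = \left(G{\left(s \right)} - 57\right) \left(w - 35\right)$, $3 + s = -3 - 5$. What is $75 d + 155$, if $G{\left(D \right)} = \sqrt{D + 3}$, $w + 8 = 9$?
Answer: $145505 - 5100 i \sqrt{2} \approx 1.4551 \cdot 10^{5} - 7212.5 i$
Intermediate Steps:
$w = 1$ ($w = -8 + 9 = 1$)
$s = -11$ ($s = -3 - 8 = -11$)
$G{\left(D \right)} = \sqrt{3 + D}$
$d = 1938 - 68 i \sqrt{2}$ ($d = \left(\sqrt{3 - 11} - 57\right) \left(1 - 35\right) = \left(\sqrt{-8} - 57\right) \left(-34\right) = \left(2 i \sqrt{2} - 57\right) \left(-34\right) = \left(-57 + 2 i \sqrt{2}\right) \left(-34\right) = 1938 - 68 i \sqrt{2} \approx 1938.0 - 96.167 i$)
$75 d + 155 = 75 \left(1938 - 68 i \sqrt{2}\right) + 155 = \left(145350 - 5100 i \sqrt{2}\right) + 155 = 145505 - 5100 i \sqrt{2}$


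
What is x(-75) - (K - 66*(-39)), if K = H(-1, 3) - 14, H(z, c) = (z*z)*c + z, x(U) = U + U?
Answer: -2712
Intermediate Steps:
x(U) = 2*U
H(z, c) = z + c*z² (H(z, c) = z²*c + z = c*z² + z = z + c*z²)
K = -12 (K = -(1 + 3*(-1)) - 14 = -(1 - 3) - 14 = -1*(-2) - 14 = 2 - 14 = -12)
x(-75) - (K - 66*(-39)) = 2*(-75) - (-12 - 66*(-39)) = -150 - (-12 + 2574) = -150 - 1*2562 = -150 - 2562 = -2712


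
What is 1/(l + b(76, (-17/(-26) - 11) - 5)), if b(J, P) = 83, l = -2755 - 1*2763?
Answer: -1/5435 ≈ -0.00018399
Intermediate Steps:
l = -5518 (l = -2755 - 2763 = -5518)
1/(l + b(76, (-17/(-26) - 11) - 5)) = 1/(-5518 + 83) = 1/(-5435) = -1/5435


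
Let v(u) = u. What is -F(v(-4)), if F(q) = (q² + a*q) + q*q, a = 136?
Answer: 512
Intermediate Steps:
F(q) = 2*q² + 136*q (F(q) = (q² + 136*q) + q*q = (q² + 136*q) + q² = 2*q² + 136*q)
-F(v(-4)) = -2*(-4)*(68 - 4) = -2*(-4)*64 = -1*(-512) = 512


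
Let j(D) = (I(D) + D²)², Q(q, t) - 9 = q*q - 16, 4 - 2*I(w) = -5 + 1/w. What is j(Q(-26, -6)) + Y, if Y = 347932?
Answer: 89653281992493613/447561 ≈ 2.0032e+11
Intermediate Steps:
I(w) = 9/2 - 1/(2*w) (I(w) = 2 - (-5 + 1/w)/2 = 2 + (5/2 - 1/(2*w)) = 9/2 - 1/(2*w))
Q(q, t) = -7 + q² (Q(q, t) = 9 + (q*q - 16) = 9 + (q² - 16) = 9 + (-16 + q²) = -7 + q²)
j(D) = (D² + (-1 + 9*D)/(2*D))² (j(D) = ((-1 + 9*D)/(2*D) + D²)² = (D² + (-1 + 9*D)/(2*D))²)
j(Q(-26, -6)) + Y = (-1 + 2*(-7 + (-26)²)³ + 9*(-7 + (-26)²))²/(4*(-7 + (-26)²)²) + 347932 = (-1 + 2*(-7 + 676)³ + 9*(-7 + 676))²/(4*(-7 + 676)²) + 347932 = (¼)*(-1 + 2*669³ + 9*669)²/669² + 347932 = (¼)*(1/447561)*(-1 + 2*299418309 + 6021)² + 347932 = (¼)*(1/447561)*(-1 + 598836618 + 6021)² + 347932 = (¼)*(1/447561)*598842638² + 347932 = (¼)*(1/447561)*358612505086799044 + 347932 = 89653126271699761/447561 + 347932 = 89653281992493613/447561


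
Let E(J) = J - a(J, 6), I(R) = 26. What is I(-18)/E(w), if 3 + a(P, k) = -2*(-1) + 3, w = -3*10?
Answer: -13/16 ≈ -0.81250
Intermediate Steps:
w = -30
a(P, k) = 2 (a(P, k) = -3 + (-2*(-1) + 3) = -3 + (2 + 3) = -3 + 5 = 2)
E(J) = -2 + J (E(J) = J - 1*2 = J - 2 = -2 + J)
I(-18)/E(w) = 26/(-2 - 30) = 26/(-32) = 26*(-1/32) = -13/16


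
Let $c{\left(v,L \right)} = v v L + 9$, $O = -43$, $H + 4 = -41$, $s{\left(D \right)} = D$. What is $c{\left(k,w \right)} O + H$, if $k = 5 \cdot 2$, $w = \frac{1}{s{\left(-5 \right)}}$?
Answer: $428$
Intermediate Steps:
$H = -45$ ($H = -4 - 41 = -45$)
$w = - \frac{1}{5}$ ($w = \frac{1}{-5} = - \frac{1}{5} \approx -0.2$)
$k = 10$
$c{\left(v,L \right)} = 9 + L v^{2}$ ($c{\left(v,L \right)} = v^{2} L + 9 = L v^{2} + 9 = 9 + L v^{2}$)
$c{\left(k,w \right)} O + H = \left(9 - \frac{10^{2}}{5}\right) \left(-43\right) - 45 = \left(9 - 20\right) \left(-43\right) - 45 = \left(-11\right) \left(-43\right) - 45 = 473 - 45 = 428$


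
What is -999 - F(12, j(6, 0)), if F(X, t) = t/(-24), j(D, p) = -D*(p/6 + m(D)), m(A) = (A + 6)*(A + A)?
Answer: -1035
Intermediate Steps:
m(A) = 2*A*(6 + A) (m(A) = (6 + A)*(2*A) = 2*A*(6 + A))
j(D, p) = -D*(p/6 + 2*D*(6 + D))
F(X, t) = -t/24 (F(X, t) = t*(-1/24) = -t/24)
-999 - F(12, j(6, 0)) = -999 - (-1)*(-⅙*6*(0 + 12*6*(6 + 6)))/24 = -999 - (-1)*(-⅙*6*(0 + 12*6*12))/24 = -999 - (-1)*(-⅙*6*(0 + 864))/24 = -999 - (-1)*(-⅙*6*864)/24 = -999 - (-1)*(-864)/24 = -999 - 1*36 = -999 - 36 = -1035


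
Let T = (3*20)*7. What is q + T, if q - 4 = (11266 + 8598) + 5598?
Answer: 25886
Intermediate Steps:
T = 420 (T = 60*7 = 420)
q = 25466 (q = 4 + ((11266 + 8598) + 5598) = 4 + (19864 + 5598) = 4 + 25462 = 25466)
q + T = 25466 + 420 = 25886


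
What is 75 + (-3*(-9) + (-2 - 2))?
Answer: 98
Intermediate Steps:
75 + (-3*(-9) + (-2 - 2)) = 75 + (27 - 4) = 75 + 23 = 98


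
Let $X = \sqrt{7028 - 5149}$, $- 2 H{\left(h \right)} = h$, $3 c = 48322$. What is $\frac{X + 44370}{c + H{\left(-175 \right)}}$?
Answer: $\frac{266220}{97169} + \frac{6 \sqrt{1879}}{97169} \approx 2.7424$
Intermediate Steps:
$c = \frac{48322}{3}$ ($c = \frac{1}{3} \cdot 48322 = \frac{48322}{3} \approx 16107.0$)
$H{\left(h \right)} = - \frac{h}{2}$
$X = \sqrt{1879} \approx 43.347$
$\frac{X + 44370}{c + H{\left(-175 \right)}} = \frac{\sqrt{1879} + 44370}{\frac{48322}{3} - - \frac{175}{2}} = \frac{44370 + \sqrt{1879}}{\frac{48322}{3} + \frac{175}{2}} = \frac{44370 + \sqrt{1879}}{\frac{97169}{6}} = \left(44370 + \sqrt{1879}\right) \frac{6}{97169} = \frac{266220}{97169} + \frac{6 \sqrt{1879}}{97169}$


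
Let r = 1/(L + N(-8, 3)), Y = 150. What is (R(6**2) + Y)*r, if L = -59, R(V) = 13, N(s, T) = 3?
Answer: -163/56 ≈ -2.9107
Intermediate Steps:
r = -1/56 (r = 1/(-59 + 3) = 1/(-56) = -1/56 ≈ -0.017857)
(R(6**2) + Y)*r = (13 + 150)*(-1/56) = 163*(-1/56) = -163/56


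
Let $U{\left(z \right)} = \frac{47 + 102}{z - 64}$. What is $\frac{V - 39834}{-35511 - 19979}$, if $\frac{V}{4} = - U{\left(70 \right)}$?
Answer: $\frac{11980}{16647} \approx 0.71965$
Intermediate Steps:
$U{\left(z \right)} = \frac{149}{-64 + z}$
$V = - \frac{298}{3}$ ($V = 4 \left(- \frac{149}{-64 + 70}\right) = 4 \left(- \frac{149}{6}\right) = - \frac{298}{3} \approx -99.333$)
$\frac{V - 39834}{-35511 - 19979} = \frac{- \frac{298}{3} - 39834}{-35511 - 19979} = - \frac{119800}{3 \left(-55490\right)} = \left(- \frac{119800}{3}\right) \left(- \frac{1}{55490}\right) = \frac{11980}{16647}$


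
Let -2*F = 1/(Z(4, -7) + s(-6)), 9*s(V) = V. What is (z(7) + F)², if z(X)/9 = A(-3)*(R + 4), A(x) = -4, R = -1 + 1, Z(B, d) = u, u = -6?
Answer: 33143049/1600 ≈ 20714.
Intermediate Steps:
Z(B, d) = -6
s(V) = V/9
R = 0
F = 3/40 (F = -1/(2*(-6 + (⅑)*(-6))) = -1/(2*(-6 - ⅔)) = -1/(2*(-20/3)) = -½*(-3/20) = 3/40 ≈ 0.075000)
z(X) = -144 (z(X) = 9*(-4*(0 + 4)) = 9*(-4*4) = 9*(-16) = -144)
(z(7) + F)² = (-144 + 3/40)² = (-5757/40)² = 33143049/1600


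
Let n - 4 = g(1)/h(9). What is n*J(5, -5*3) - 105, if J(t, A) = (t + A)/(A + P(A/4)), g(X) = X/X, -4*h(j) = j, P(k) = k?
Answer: -13919/135 ≈ -103.10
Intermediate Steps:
h(j) = -j/4
g(X) = 1
n = 32/9 (n = 4 + 1/(-¼*9) = 4 + 1/(-9/4) = 4 + 1*(-4/9) = 4 - 4/9 = 32/9 ≈ 3.5556)
J(t, A) = 4*(A + t)/(5*A) (J(t, A) = (t + A)/(A + A/4) = (A + t)/(A + A*(¼)) = (A + t)/(A + A/4) = (A + t)/((5*A/4)) = (A + t)*(4/(5*A)) = 4*(A + t)/(5*A))
n*J(5, -5*3) - 105 = 32*(4*(-5*3 + 5)/(5*((-5*3))))/9 - 105 = 32*((⅘)*(-15 + 5)/(-15))/9 - 105 = 32*((⅘)*(-1/15)*(-10))/9 - 105 = (32/9)*(8/15) - 105 = 256/135 - 105 = -13919/135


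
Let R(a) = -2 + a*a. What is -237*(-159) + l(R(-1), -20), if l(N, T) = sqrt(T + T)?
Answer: 37683 + 2*I*sqrt(10) ≈ 37683.0 + 6.3246*I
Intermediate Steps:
R(a) = -2 + a**2
l(N, T) = sqrt(2)*sqrt(T) (l(N, T) = sqrt(2*T) = sqrt(2)*sqrt(T))
-237*(-159) + l(R(-1), -20) = -237*(-159) + sqrt(2)*sqrt(-20) = 37683 + sqrt(2)*(2*I*sqrt(5)) = 37683 + 2*I*sqrt(10)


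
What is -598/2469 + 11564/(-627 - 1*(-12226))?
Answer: 3087902/4091133 ≈ 0.75478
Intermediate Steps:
-598/2469 + 11564/(-627 - 1*(-12226)) = -598*1/2469 + 11564/(-627 + 12226) = -598/2469 + 11564/11599 = -598/2469 + 11564*(1/11599) = -598/2469 + 1652/1657 = 3087902/4091133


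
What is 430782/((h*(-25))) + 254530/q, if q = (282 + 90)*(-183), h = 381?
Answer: -5291718947/108070650 ≈ -48.965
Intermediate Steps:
q = -68076 (q = 372*(-183) = -68076)
430782/((h*(-25))) + 254530/q = 430782/((381*(-25))) + 254530/(-68076) = 430782/(-9525) + 254530*(-1/68076) = 430782*(-1/9525) - 127265/34038 = -143594/3175 - 127265/34038 = -5291718947/108070650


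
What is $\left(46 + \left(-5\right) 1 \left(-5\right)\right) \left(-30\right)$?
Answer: $-2130$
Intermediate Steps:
$\left(46 + \left(-5\right) 1 \left(-5\right)\right) \left(-30\right) = \left(46 - -25\right) \left(-30\right) = \left(46 + 25\right) \left(-30\right) = 71 \left(-30\right) = -2130$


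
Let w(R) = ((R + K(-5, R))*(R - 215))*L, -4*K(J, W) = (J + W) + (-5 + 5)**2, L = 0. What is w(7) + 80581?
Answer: 80581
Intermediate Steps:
K(J, W) = -J/4 - W/4 (K(J, W) = -((J + W) + (-5 + 5)**2)/4 = -((J + W) + 0**2)/4 = -((J + W) + 0)/4 = -(J + W)/4 = -J/4 - W/4)
w(R) = 0 (w(R) = ((R + (-1/4*(-5) - R/4))*(R - 215))*0 = ((R + (5/4 - R/4))*(-215 + R))*0 = ((5/4 + 3*R/4)*(-215 + R))*0 = ((-215 + R)*(5/4 + 3*R/4))*0 = 0)
w(7) + 80581 = 0 + 80581 = 80581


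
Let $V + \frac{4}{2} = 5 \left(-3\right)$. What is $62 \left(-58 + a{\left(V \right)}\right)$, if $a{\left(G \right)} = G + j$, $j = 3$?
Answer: $-4464$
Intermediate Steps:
$V = -17$ ($V = -2 + 5 \left(-3\right) = -2 - 15 = -17$)
$a{\left(G \right)} = 3 + G$ ($a{\left(G \right)} = G + 3 = 3 + G$)
$62 \left(-58 + a{\left(V \right)}\right) = 62 \left(-58 + \left(3 - 17\right)\right) = 62 \left(-58 - 14\right) = 62 \left(-72\right) = -4464$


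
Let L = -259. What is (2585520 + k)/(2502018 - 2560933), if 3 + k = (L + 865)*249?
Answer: -2736411/58915 ≈ -46.447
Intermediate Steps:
k = 150891 (k = -3 + (-259 + 865)*249 = -3 + 606*249 = -3 + 150894 = 150891)
(2585520 + k)/(2502018 - 2560933) = (2585520 + 150891)/(2502018 - 2560933) = 2736411/(-58915) = 2736411*(-1/58915) = -2736411/58915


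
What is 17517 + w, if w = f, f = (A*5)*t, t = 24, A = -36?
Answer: 13197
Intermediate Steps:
f = -4320 (f = -36*5*24 = -180*24 = -4320)
w = -4320
17517 + w = 17517 - 4320 = 13197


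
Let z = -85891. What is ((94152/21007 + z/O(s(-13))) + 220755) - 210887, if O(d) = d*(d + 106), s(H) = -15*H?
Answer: 19106787779/1935645 ≈ 9871.0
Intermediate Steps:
O(d) = d*(106 + d)
((94152/21007 + z/O(s(-13))) + 220755) - 210887 = ((94152/21007 - 85891*1/(195*(106 - 15*(-13)))) + 220755) - 210887 = ((94152*(1/21007) - 85891*1/(195*(106 + 195))) + 220755) - 210887 = ((94152/21007 - 85891/(195*301)) + 220755) - 210887 = ((94152/21007 - 85891/58695) + 220755) - 210887 = ((94152/21007 - 85891*1/58695) + 220755) - 210887 = ((94152/21007 - 6607/4515) + 220755) - 210887 = (5842919/1935645 + 220755) - 210887 = 427309154894/1935645 - 210887 = 19106787779/1935645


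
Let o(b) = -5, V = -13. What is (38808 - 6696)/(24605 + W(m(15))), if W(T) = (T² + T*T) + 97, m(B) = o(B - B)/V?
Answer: 339183/260918 ≈ 1.3000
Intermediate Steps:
m(B) = 5/13 (m(B) = -5/(-13) = -5*(-1/13) = 5/13)
W(T) = 97 + 2*T² (W(T) = (T² + T²) + 97 = 2*T² + 97 = 97 + 2*T²)
(38808 - 6696)/(24605 + W(m(15))) = (38808 - 6696)/(24605 + (97 + 2*(5/13)²)) = 32112/(24605 + (97 + 2*(25/169))) = 32112/(24605 + (97 + 50/169)) = 32112/(24605 + 16443/169) = 32112/(4174688/169) = 32112*(169/4174688) = 339183/260918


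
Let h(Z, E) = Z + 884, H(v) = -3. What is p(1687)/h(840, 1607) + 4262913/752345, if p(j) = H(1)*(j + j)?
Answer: -132987039/648521390 ≈ -0.20506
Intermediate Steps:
h(Z, E) = 884 + Z
p(j) = -6*j (p(j) = -3*(j + j) = -6*j)
p(1687)/h(840, 1607) + 4262913/752345 = (-6*1687)/(884 + 840) + 4262913/752345 = -10122/1724 + 4262913*(1/752345) = -10122*1/1724 + 4262913/752345 = -5061/862 + 4262913/752345 = -132987039/648521390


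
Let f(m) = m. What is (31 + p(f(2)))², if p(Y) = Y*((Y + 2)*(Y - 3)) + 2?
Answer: 625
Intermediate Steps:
p(Y) = 2 + Y*(-3 + Y)*(2 + Y) (p(Y) = Y*((2 + Y)*(-3 + Y)) + 2 = Y*((-3 + Y)*(2 + Y)) + 2 = Y*(-3 + Y)*(2 + Y) + 2 = 2 + Y*(-3 + Y)*(2 + Y))
(31 + p(f(2)))² = (31 + (2 + 2³ - 1*2² - 6*2))² = (31 + (2 + 8 - 1*4 - 12))² = (31 + (2 + 8 - 4 - 12))² = (31 - 6)² = 25² = 625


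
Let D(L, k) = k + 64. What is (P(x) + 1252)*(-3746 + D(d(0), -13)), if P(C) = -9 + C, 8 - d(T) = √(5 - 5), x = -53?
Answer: -4397050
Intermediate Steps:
d(T) = 8 (d(T) = 8 - √(5 - 5) = 8 - √0 = 8 - 1*0 = 8 + 0 = 8)
D(L, k) = 64 + k
(P(x) + 1252)*(-3746 + D(d(0), -13)) = ((-9 - 53) + 1252)*(-3746 + (64 - 13)) = (-62 + 1252)*(-3746 + 51) = 1190*(-3695) = -4397050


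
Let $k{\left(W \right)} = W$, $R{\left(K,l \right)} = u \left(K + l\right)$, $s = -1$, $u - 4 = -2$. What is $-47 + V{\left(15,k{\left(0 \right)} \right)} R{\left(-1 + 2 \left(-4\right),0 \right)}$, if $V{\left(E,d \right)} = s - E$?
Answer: $241$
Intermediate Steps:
$u = 2$ ($u = 4 - 2 = 2$)
$R{\left(K,l \right)} = 2 K + 2 l$ ($R{\left(K,l \right)} = 2 \left(K + l\right) = 2 K + 2 l$)
$V{\left(E,d \right)} = -1 - E$
$-47 + V{\left(15,k{\left(0 \right)} \right)} R{\left(-1 + 2 \left(-4\right),0 \right)} = -47 + \left(-1 - 15\right) \left(2 \left(-1 + 2 \left(-4\right)\right) + 2 \cdot 0\right) = -47 + \left(-1 - 15\right) \left(2 \left(-1 - 8\right) + 0\right) = -47 - 16 \left(2 \left(-9\right) + 0\right) = -47 - 16 \left(-18 + 0\right) = -47 - -288 = -47 + 288 = 241$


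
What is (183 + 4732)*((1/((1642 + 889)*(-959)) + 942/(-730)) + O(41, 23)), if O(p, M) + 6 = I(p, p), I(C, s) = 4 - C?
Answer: -38571528444557/177187717 ≈ -2.1769e+5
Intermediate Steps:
O(p, M) = -2 - p (O(p, M) = -6 + (4 - p) = -2 - p)
(183 + 4732)*((1/((1642 + 889)*(-959)) + 942/(-730)) + O(41, 23)) = (183 + 4732)*((1/((1642 + 889)*(-959)) + 942/(-730)) + (-2 - 1*41)) = 4915*((-1/959/2531 + 942*(-1/730)) + (-2 - 41)) = 4915*(((1/2531)*(-1/959) - 471/365) - 43) = 4915*((-1/2427229 - 471/365) - 43) = 4915*(-1143225224/885938585 - 43) = 4915*(-39238584379/885938585) = -38571528444557/177187717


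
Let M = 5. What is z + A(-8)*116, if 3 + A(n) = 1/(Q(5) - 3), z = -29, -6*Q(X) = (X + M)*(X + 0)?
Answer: -6583/17 ≈ -387.24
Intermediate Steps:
Q(X) = -X*(5 + X)/6 (Q(X) = -(X + 5)*(X + 0)/6 = -(5 + X)*X/6 = -X*(5 + X)/6)
A(n) = -105/34 (A(n) = -3 + 1/(-1/6*5*(5 + 5) - 3) = -3 + 1/(-1/6*5*10 - 3) = -3 + 1/(-25/3 - 3) = -3 + 1/(-34/3) = -3 - 3/34 = -105/34)
z + A(-8)*116 = -29 - 105/34*116 = -29 - 6090/17 = -6583/17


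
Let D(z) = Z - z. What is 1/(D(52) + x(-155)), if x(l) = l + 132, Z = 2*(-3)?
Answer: -1/81 ≈ -0.012346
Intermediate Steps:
Z = -6
D(z) = -6 - z
x(l) = 132 + l
1/(D(52) + x(-155)) = 1/((-6 - 1*52) + (132 - 155)) = 1/((-6 - 52) - 23) = 1/(-58 - 23) = 1/(-81) = -1/81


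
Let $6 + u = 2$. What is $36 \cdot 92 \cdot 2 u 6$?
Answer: $-158976$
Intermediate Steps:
$u = -4$ ($u = -6 + 2 = -4$)
$36 \cdot 92 \cdot 2 u 6 = 36 \cdot 92 \cdot 2 \left(-4\right) 6 = 3312 \left(\left(-8\right) 6\right) = 3312 \left(-48\right) = -158976$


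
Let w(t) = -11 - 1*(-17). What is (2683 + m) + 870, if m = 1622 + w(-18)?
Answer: 5181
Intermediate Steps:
w(t) = 6 (w(t) = -11 + 17 = 6)
m = 1628 (m = 1622 + 6 = 1628)
(2683 + m) + 870 = (2683 + 1628) + 870 = 4311 + 870 = 5181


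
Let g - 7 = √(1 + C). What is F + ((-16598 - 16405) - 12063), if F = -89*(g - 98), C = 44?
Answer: -36967 - 267*√5 ≈ -37564.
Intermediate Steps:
g = 7 + 3*√5 (g = 7 + √(1 + 44) = 7 + √45 = 7 + 3*√5 ≈ 13.708)
F = 8099 - 267*√5 (F = -89*((7 + 3*√5) - 98) = -89*(-91 + 3*√5) = 8099 - 267*√5 ≈ 7502.0)
F + ((-16598 - 16405) - 12063) = (8099 - 267*√5) + ((-16598 - 16405) - 12063) = (8099 - 267*√5) + (-33003 - 12063) = (8099 - 267*√5) - 45066 = -36967 - 267*√5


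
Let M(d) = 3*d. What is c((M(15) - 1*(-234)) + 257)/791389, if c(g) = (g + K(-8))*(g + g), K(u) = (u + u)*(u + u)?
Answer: 849024/791389 ≈ 1.0728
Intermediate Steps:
K(u) = 4*u² (K(u) = (2*u)*(2*u) = 4*u²)
c(g) = 2*g*(256 + g) (c(g) = (g + 4*(-8)²)*(g + g) = (g + 4*64)*(2*g) = (g + 256)*(2*g) = (256 + g)*(2*g) = 2*g*(256 + g))
c((M(15) - 1*(-234)) + 257)/791389 = (2*((3*15 - 1*(-234)) + 257)*(256 + ((3*15 - 1*(-234)) + 257)))/791389 = (2*((45 + 234) + 257)*(256 + ((45 + 234) + 257)))*(1/791389) = (2*(279 + 257)*(256 + (279 + 257)))*(1/791389) = (2*536*(256 + 536))*(1/791389) = (2*536*792)*(1/791389) = 849024*(1/791389) = 849024/791389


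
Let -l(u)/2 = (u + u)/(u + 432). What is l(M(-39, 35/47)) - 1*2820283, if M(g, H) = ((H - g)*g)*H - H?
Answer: -4504501346951/1597177 ≈ -2.8203e+6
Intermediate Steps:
M(g, H) = -H + H*g*(H - g) (M(g, H) = (g*(H - g))*H - H = H*g*(H - g) - H = -H + H*g*(H - g))
l(u) = -4*u/(432 + u) (l(u) = -2*(u + u)/(u + 432) = -2*2*u/(432 + u) = -4*u/(432 + u))
l(M(-39, 35/47)) - 1*2820283 = -4*(35/47)*(-1 - 1*(-39)**2 + (35/47)*(-39))/(432 + (35/47)*(-1 - 1*(-39)**2 + (35/47)*(-39))) - 1*2820283 = -4*(35*(1/47))*(-1 - 1*1521 + (35*(1/47))*(-39))/(432 + (35*(1/47))*(-1 - 1*1521 + (35*(1/47))*(-39))) - 2820283 = -4*35*(-1 - 1521 + (35/47)*(-39))/47/(432 + 35*(-1 - 1521 + (35/47)*(-39))/47) - 2820283 = -4*35*(-1 - 1521 - 1365/47)/47/(432 + 35*(-1 - 1521 - 1365/47)/47) - 2820283 = -4*(35/47)*(-72899/47)/(432 + (35/47)*(-72899/47)) - 2820283 = -4*(-2551465/2209)/(432 - 2551465/2209) - 2820283 = -4*(-2551465/2209)/(-1597177/2209) - 2820283 = -4*(-2551465/2209)*(-2209/1597177) - 2820283 = -10205860/1597177 - 2820283 = -4504501346951/1597177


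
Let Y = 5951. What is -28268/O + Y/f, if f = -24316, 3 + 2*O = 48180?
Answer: -1661430703/1171471932 ≈ -1.4182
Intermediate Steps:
O = 48177/2 (O = -3/2 + (1/2)*48180 = -3/2 + 24090 = 48177/2 ≈ 24089.)
-28268/O + Y/f = -28268/48177/2 + 5951/(-24316) = -28268*2/48177 + 5951*(-1/24316) = -56536/48177 - 5951/24316 = -1661430703/1171471932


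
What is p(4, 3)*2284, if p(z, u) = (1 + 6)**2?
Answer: 111916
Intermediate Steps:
p(z, u) = 49 (p(z, u) = 7**2 = 49)
p(4, 3)*2284 = 49*2284 = 111916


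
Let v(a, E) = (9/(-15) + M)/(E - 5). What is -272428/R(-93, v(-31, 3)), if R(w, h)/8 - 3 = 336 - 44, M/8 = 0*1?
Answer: -68107/590 ≈ -115.44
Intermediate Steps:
M = 0 (M = 8*(0*1) = 8*0 = 0)
v(a, E) = -3/(5*(-5 + E)) (v(a, E) = (9/(-15) + 0)/(E - 5) = (9*(-1/15) + 0)/(-5 + E) = (-3/5 + 0)/(-5 + E) = -3/(5*(-5 + E)))
R(w, h) = 2360 (R(w, h) = 24 + 8*(336 - 44) = 24 + 8*292 = 24 + 2336 = 2360)
-272428/R(-93, v(-31, 3)) = -272428/2360 = -272428*1/2360 = -68107/590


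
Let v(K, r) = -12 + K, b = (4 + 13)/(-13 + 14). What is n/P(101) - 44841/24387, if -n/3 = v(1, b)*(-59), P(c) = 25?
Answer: -16200838/203225 ≈ -79.719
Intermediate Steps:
b = 17 (b = 17/1 = 17*1 = 17)
n = -1947 (n = -3*(-12 + 1)*(-59) = -(-33)*(-59) = -3*649 = -1947)
n/P(101) - 44841/24387 = -1947/25 - 44841/24387 = -1947*1/25 - 44841*1/24387 = -1947/25 - 14947/8129 = -16200838/203225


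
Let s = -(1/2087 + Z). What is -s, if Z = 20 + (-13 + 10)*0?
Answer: 41741/2087 ≈ 20.000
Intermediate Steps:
Z = 20 (Z = 20 - 3*0 = 20 + 0 = 20)
s = -41741/2087 (s = -(1/2087 + 20) = -1*41741/2087 = -41741/2087 ≈ -20.000)
-s = -1*(-41741/2087) = 41741/2087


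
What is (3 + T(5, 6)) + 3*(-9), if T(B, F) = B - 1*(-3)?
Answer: -16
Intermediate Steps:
T(B, F) = 3 + B (T(B, F) = B + 3 = 3 + B)
(3 + T(5, 6)) + 3*(-9) = (3 + (3 + 5)) + 3*(-9) = (3 + 8) - 27 = 11 - 27 = -16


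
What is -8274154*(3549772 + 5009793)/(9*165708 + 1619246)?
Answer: -722685295745/31741 ≈ -2.2768e+7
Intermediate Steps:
-8274154*(3549772 + 5009793)/(9*165708 + 1619246) = -8274154*8559565/(1491372 + 1619246) = -8274154/(3110618*(1/8559565)) = -8274154/63482/174685 = -8274154*174685/63482 = -722685295745/31741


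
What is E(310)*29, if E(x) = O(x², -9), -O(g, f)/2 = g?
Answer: -5573800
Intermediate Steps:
O(g, f) = -2*g
E(x) = -2*x²
E(310)*29 = -2*310²*29 = -2*96100*29 = -192200*29 = -5573800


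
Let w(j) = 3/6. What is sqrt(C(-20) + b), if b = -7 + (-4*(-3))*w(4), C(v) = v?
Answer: I*sqrt(21) ≈ 4.5826*I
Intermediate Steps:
w(j) = 1/2 (w(j) = 3*(1/6) = 1/2)
b = -1 (b = -7 - 4*(-3)*(1/2) = -7 + 12*(1/2) = -7 + 6 = -1)
sqrt(C(-20) + b) = sqrt(-20 - 1) = sqrt(-21) = I*sqrt(21)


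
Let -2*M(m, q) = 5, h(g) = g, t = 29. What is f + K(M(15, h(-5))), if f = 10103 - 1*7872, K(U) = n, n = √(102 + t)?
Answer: 2231 + √131 ≈ 2242.4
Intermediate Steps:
M(m, q) = -5/2 (M(m, q) = -½*5 = -5/2)
n = √131 (n = √(102 + 29) = √131 ≈ 11.446)
K(U) = √131
f = 2231 (f = 10103 - 7872 = 2231)
f + K(M(15, h(-5))) = 2231 + √131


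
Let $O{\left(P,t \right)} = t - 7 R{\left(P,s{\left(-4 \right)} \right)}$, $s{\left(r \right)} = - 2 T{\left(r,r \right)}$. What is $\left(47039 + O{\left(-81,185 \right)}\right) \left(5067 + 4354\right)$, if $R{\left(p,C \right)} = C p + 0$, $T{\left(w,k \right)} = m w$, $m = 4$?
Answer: $615831928$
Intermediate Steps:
$T{\left(w,k \right)} = 4 w$
$s{\left(r \right)} = - 8 r$ ($s{\left(r \right)} = - 2 \cdot 4 r = - 8 r$)
$R{\left(p,C \right)} = C p$
$O{\left(P,t \right)} = t - 224 P$ ($O{\left(P,t \right)} = t - 7 \left(-8\right) \left(-4\right) P = t - 7 \cdot 32 P = t - 224 P$)
$\left(47039 + O{\left(-81,185 \right)}\right) \left(5067 + 4354\right) = \left(47039 + \left(185 - -18144\right)\right) \left(5067 + 4354\right) = \left(47039 + \left(185 + 18144\right)\right) 9421 = \left(47039 + 18329\right) 9421 = 65368 \cdot 9421 = 615831928$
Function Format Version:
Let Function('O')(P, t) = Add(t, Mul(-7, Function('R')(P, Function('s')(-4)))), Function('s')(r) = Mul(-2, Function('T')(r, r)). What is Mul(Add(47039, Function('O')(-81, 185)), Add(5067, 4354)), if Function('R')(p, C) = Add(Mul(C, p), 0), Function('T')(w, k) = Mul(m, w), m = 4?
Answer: 615831928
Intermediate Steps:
Function('T')(w, k) = Mul(4, w)
Function('s')(r) = Mul(-8, r) (Function('s')(r) = Mul(-2, Mul(4, r)) = Mul(-8, r))
Function('R')(p, C) = Mul(C, p)
Function('O')(P, t) = Add(t, Mul(-224, P)) (Function('O')(P, t) = Add(t, Mul(-7, Mul(Mul(-8, -4), P))) = Add(t, Mul(-7, Mul(32, P))) = Add(t, Mul(-224, P)))
Mul(Add(47039, Function('O')(-81, 185)), Add(5067, 4354)) = Mul(Add(47039, Add(185, Mul(-224, -81))), Add(5067, 4354)) = Mul(Add(47039, Add(185, 18144)), 9421) = Mul(Add(47039, 18329), 9421) = Mul(65368, 9421) = 615831928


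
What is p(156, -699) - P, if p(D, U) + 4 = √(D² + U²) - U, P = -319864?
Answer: 320559 + 3*√56993 ≈ 3.2128e+5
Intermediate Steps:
p(D, U) = -4 + √(D² + U²) - U (p(D, U) = -4 + (√(D² + U²) - U) = -4 + √(D² + U²) - U)
p(156, -699) - P = (-4 + √(156² + (-699)²) - 1*(-699)) - 1*(-319864) = (-4 + √(24336 + 488601) + 699) + 319864 = (-4 + √512937 + 699) + 319864 = (-4 + 3*√56993 + 699) + 319864 = (695 + 3*√56993) + 319864 = 320559 + 3*√56993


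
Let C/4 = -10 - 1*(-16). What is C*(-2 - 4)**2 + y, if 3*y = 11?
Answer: 2603/3 ≈ 867.67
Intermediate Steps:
y = 11/3 (y = (1/3)*11 = 11/3 ≈ 3.6667)
C = 24 (C = 4*(-10 - 1*(-16)) = 4*(-10 + 16) = 4*6 = 24)
C*(-2 - 4)**2 + y = 24*(-2 - 4)**2 + 11/3 = 24*(-6)**2 + 11/3 = 24*36 + 11/3 = 864 + 11/3 = 2603/3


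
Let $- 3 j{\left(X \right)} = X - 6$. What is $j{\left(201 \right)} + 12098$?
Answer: $12033$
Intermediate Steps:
$j{\left(X \right)} = 2 - \frac{X}{3}$ ($j{\left(X \right)} = - \frac{X - 6}{3} = - \frac{-6 + X}{3} = 2 - \frac{X}{3}$)
$j{\left(201 \right)} + 12098 = \left(2 - 67\right) + 12098 = -65 + 12098 = 12033$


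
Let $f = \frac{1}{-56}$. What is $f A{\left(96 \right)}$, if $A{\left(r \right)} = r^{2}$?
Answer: $- \frac{1152}{7} \approx -164.57$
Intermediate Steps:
$f = - \frac{1}{56} \approx -0.017857$
$f A{\left(96 \right)} = - \frac{96^{2}}{56} = \left(- \frac{1}{56}\right) 9216 = - \frac{1152}{7}$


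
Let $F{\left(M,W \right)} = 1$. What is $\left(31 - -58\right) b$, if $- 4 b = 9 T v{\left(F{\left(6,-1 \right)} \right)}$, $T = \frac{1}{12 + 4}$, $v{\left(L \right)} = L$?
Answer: $- \frac{801}{64} \approx -12.516$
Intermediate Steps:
$T = \frac{1}{16} \approx 0.0625$
$b = - \frac{9}{64}$ ($b = - \frac{9 \cdot \frac{1}{16} \cdot 1}{4} = - \frac{\frac{9}{16} \cdot 1}{4} = \left(- \frac{1}{4}\right) \frac{9}{16} = - \frac{9}{64} \approx -0.14063$)
$\left(31 - -58\right) b = \left(31 - -58\right) \left(- \frac{9}{64}\right) = \left(31 + 58\right) \left(- \frac{9}{64}\right) = 89 \left(- \frac{9}{64}\right) = - \frac{801}{64}$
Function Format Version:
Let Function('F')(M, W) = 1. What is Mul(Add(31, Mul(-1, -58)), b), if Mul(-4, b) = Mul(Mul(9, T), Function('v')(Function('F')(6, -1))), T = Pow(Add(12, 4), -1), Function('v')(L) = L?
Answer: Rational(-801, 64) ≈ -12.516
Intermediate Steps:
T = Rational(1, 16) (T = Pow(16, -1) = Rational(1, 16) ≈ 0.062500)
b = Rational(-9, 64) (b = Mul(Rational(-1, 4), Mul(Mul(9, Rational(1, 16)), 1)) = Mul(Rational(-1, 4), Mul(Rational(9, 16), 1)) = Mul(Rational(-1, 4), Rational(9, 16)) = Rational(-9, 64) ≈ -0.14063)
Mul(Add(31, Mul(-1, -58)), b) = Mul(Add(31, Mul(-1, -58)), Rational(-9, 64)) = Mul(Add(31, 58), Rational(-9, 64)) = Mul(89, Rational(-9, 64)) = Rational(-801, 64)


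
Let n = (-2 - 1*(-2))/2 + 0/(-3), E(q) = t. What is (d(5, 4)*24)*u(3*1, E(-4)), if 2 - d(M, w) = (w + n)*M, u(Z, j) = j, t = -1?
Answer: 432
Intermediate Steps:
E(q) = -1
n = 0 (n = (-2 + 2)*(1/2) + 0*(-1/3) = 0*(1/2) + 0 = 0 + 0 = 0)
d(M, w) = 2 - M*w (d(M, w) = 2 - (w + 0)*M = 2 - w*M = 2 - M*w)
(d(5, 4)*24)*u(3*1, E(-4)) = ((2 - 1*5*4)*24)*(-1) = ((2 - 20)*24)*(-1) = -18*24*(-1) = -432*(-1) = 432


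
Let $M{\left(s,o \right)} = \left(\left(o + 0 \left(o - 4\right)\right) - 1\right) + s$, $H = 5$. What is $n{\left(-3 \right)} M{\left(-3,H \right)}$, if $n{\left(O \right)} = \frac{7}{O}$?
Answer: $- \frac{7}{3} \approx -2.3333$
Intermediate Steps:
$M{\left(s,o \right)} = -1 + o + s$ ($M{\left(s,o \right)} = \left(\left(o + 0 \left(-4 + o\right)\right) - 1\right) + s = \left(\left(o + 0\right) - 1\right) + s = \left(o - 1\right) + s = \left(-1 + o\right) + s = -1 + o + s$)
$n{\left(-3 \right)} M{\left(-3,H \right)} = \frac{7}{-3} \left(-1 + 5 - 3\right) = 7 \left(- \frac{1}{3}\right) 1 = \left(- \frac{7}{3}\right) 1 = - \frac{7}{3}$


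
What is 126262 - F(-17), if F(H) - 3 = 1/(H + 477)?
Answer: 58079139/460 ≈ 1.2626e+5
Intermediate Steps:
F(H) = 3 + 1/(477 + H) (F(H) = 3 + 1/(H + 477) = 3 + 1/(477 + H))
126262 - F(-17) = 126262 - (1432 + 3*(-17))/(477 - 17) = 126262 - (1432 - 51)/460 = 126262 - 1381/460 = 58079139/460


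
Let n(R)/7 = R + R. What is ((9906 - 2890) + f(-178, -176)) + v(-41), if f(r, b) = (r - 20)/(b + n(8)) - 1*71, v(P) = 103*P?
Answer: 87203/32 ≈ 2725.1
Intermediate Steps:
n(R) = 14*R (n(R) = 7*(R + R) = 7*(2*R) = 14*R)
f(r, b) = -71 + (-20 + r)/(112 + b) (f(r, b) = (r - 20)/(b + 14*8) - 1*71 = (-20 + r)/(b + 112) - 71 = (-20 + r)/(112 + b) - 71 = -71 + (-20 + r)/(112 + b))
((9906 - 2890) + f(-178, -176)) + v(-41) = ((9906 - 2890) + (-7972 - 178 - 71*(-176))/(112 - 176)) + 103*(-41) = (7016 + (-7972 - 178 + 12496)/(-64)) - 4223 = (7016 - 1/64*4346) - 4223 = (7016 - 2173/32) - 4223 = 222339/32 - 4223 = 87203/32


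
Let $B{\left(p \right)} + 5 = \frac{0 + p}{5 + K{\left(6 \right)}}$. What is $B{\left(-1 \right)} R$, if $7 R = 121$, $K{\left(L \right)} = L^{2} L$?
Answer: $- \frac{19118}{221} \approx -86.507$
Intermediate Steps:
$K{\left(L \right)} = L^{3}$
$R = \frac{121}{7}$ ($R = \frac{1}{7} \cdot 121 = \frac{121}{7} \approx 17.286$)
$B{\left(p \right)} = -5 + \frac{p}{221}$ ($B{\left(p \right)} = -5 + \frac{0 + p}{5 + 6^{3}} = -5 + \frac{p}{5 + 216} = -5 + \frac{p}{221}$)
$B{\left(-1 \right)} R = \left(-5 + \frac{1}{221} \left(-1\right)\right) \frac{121}{7} = \left(-5 - \frac{1}{221}\right) \frac{121}{7} = \left(- \frac{1106}{221}\right) \frac{121}{7} = - \frac{19118}{221}$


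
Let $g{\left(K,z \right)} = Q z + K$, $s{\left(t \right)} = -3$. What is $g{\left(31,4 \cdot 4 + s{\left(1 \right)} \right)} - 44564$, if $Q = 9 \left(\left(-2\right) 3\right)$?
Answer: $-45235$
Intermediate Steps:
$Q = -54$ ($Q = 9 \left(-6\right) = -54$)
$g{\left(K,z \right)} = K - 54 z$ ($g{\left(K,z \right)} = - 54 z + K = K - 54 z$)
$g{\left(31,4 \cdot 4 + s{\left(1 \right)} \right)} - 44564 = \left(31 - 54 \left(4 \cdot 4 - 3\right)\right) - 44564 = \left(31 - 54 \left(16 - 3\right)\right) - 44564 = \left(31 - 702\right) - 44564 = -671 - 44564 = -45235$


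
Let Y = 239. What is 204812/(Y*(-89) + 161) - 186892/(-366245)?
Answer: -7106608082/773143195 ≈ -9.1918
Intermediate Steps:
204812/(Y*(-89) + 161) - 186892/(-366245) = 204812/(239*(-89) + 161) - 186892/(-366245) = 204812/(-21271 + 161) - 186892*(-1/366245) = 204812/(-21110) + 186892/366245 = 204812*(-1/21110) + 186892/366245 = -102406/10555 + 186892/366245 = -7106608082/773143195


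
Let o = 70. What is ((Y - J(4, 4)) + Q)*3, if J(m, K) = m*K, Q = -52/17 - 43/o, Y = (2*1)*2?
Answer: -55953/1190 ≈ -47.019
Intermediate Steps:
Y = 4 (Y = 2*2 = 4)
Q = -4371/1190 (Q = -52/17 - 43/70 = -4371/1190 ≈ -3.6731)
J(m, K) = K*m
((Y - J(4, 4)) + Q)*3 = ((4 - 4*4) - 4371/1190)*3 = ((4 - 1*16) - 4371/1190)*3 = ((4 - 16) - 4371/1190)*3 = (-12 - 4371/1190)*3 = -18651/1190*3 = -55953/1190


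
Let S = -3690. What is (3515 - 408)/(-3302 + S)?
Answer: -3107/6992 ≈ -0.44437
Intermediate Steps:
(3515 - 408)/(-3302 + S) = (3515 - 408)/(-3302 - 3690) = 3107/(-6992) = 3107*(-1/6992) = -3107/6992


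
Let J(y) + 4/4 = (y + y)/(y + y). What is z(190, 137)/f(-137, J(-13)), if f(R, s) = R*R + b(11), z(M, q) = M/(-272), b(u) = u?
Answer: -19/510816 ≈ -3.7195e-5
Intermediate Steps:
z(M, q) = -M/272 (z(M, q) = M*(-1/272) = -M/272)
J(y) = 0 (J(y) = -1 + (y + y)/(y + y) = -1 + (2*y)/((2*y)) = -1 + (2*y)*(1/(2*y)) = -1 + 1 = 0)
f(R, s) = 11 + R² (f(R, s) = R*R + 11 = R² + 11 = 11 + R²)
z(190, 137)/f(-137, J(-13)) = (-1/272*190)/(11 + (-137)²) = -95/(136*(11 + 18769)) = -95/136/18780 = -95/136*1/18780 = -19/510816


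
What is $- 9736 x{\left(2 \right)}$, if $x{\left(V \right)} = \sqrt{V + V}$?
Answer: $-19472$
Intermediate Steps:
$x{\left(V \right)} = \sqrt{2} \sqrt{V}$ ($x{\left(V \right)} = \sqrt{2 V} = \sqrt{2} \sqrt{V}$)
$- 9736 x{\left(2 \right)} = - 9736 \sqrt{2} \sqrt{2} = \left(-9736\right) 2 = -19472$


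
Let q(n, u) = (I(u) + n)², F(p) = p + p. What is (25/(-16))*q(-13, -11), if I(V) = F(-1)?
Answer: -5625/16 ≈ -351.56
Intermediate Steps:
F(p) = 2*p
I(V) = -2 (I(V) = 2*(-1) = -2)
q(n, u) = (-2 + n)²
(25/(-16))*q(-13, -11) = (25/(-16))*(-2 - 13)² = (25*(-1/16))*(-15)² = -25/16*225 = -5625/16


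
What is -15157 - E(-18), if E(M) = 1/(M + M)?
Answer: -545651/36 ≈ -15157.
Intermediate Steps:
E(M) = 1/(2*M)
-15157 - E(-18) = -15157 - 1/(2*(-18)) = -15157 - (-1)/(2*18) = -15157 - 1*(-1/36) = -15157 + 1/36 = -545651/36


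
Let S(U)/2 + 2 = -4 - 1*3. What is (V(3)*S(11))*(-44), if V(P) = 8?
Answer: 6336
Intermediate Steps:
S(U) = -18 (S(U) = -4 + 2*(-4 - 1*3) = -4 + 2*(-4 - 3) = -4 + 2*(-7) = -4 - 14 = -18)
(V(3)*S(11))*(-44) = (8*(-18))*(-44) = -144*(-44) = 6336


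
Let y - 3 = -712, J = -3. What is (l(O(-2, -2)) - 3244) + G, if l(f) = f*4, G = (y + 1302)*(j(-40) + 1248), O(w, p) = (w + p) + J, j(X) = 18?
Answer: 747466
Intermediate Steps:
y = -709 (y = 3 - 712 = -709)
O(w, p) = -3 + p + w (O(w, p) = (w + p) - 3 = (p + w) - 3 = -3 + p + w)
G = 750738 (G = (-709 + 1302)*(18 + 1248) = 593*1266 = 750738)
l(f) = 4*f
(l(O(-2, -2)) - 3244) + G = (4*(-3 - 2 - 2) - 3244) + 750738 = (4*(-7) - 3244) + 750738 = (-28 - 3244) + 750738 = -3272 + 750738 = 747466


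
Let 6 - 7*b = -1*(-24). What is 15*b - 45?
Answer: -585/7 ≈ -83.571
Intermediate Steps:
b = -18/7 (b = 6/7 - (-1)*(-24)/7 = 6/7 - 1/7*24 = 6/7 - 24/7 = -18/7 ≈ -2.5714)
15*b - 45 = 15*(-18/7) - 45 = -270/7 - 45 = -585/7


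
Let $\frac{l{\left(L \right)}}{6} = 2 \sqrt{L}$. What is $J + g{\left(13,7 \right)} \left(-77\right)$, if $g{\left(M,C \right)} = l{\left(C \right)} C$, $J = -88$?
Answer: $-88 - 6468 \sqrt{7} \approx -17201.0$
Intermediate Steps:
$l{\left(L \right)} = 12 \sqrt{L}$ ($l{\left(L \right)} = 6 \cdot 2 \sqrt{L} = 12 \sqrt{L}$)
$g{\left(M,C \right)} = 12 C^{\frac{3}{2}}$ ($g{\left(M,C \right)} = 12 \sqrt{C} C = 12 C^{\frac{3}{2}}$)
$J + g{\left(13,7 \right)} \left(-77\right) = -88 + 12 \cdot 7^{\frac{3}{2}} \left(-77\right) = -88 + 12 \cdot 7 \sqrt{7} \left(-77\right) = -88 + 84 \sqrt{7} \left(-77\right) = -88 - 6468 \sqrt{7}$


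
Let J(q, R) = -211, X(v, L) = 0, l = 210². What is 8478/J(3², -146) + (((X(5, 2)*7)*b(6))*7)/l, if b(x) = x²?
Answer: -8478/211 ≈ -40.180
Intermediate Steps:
l = 44100
8478/J(3², -146) + (((X(5, 2)*7)*b(6))*7)/l = 8478/(-211) + (((0*7)*6²)*7)/44100 = 8478*(-1/211) + ((0*36)*7)*(1/44100) = -8478/211 + (0*7)*(1/44100) = -8478/211 + 0*(1/44100) = -8478/211 + 0 = -8478/211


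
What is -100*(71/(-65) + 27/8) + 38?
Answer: -4947/26 ≈ -190.27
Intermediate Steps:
-100*(71/(-65) + 27/8) + 38 = -100*(71*(-1/65) + 27*(⅛)) + 38 = -100*(-71/65 + 27/8) + 38 = -100*1187/520 + 38 = -5935/26 + 38 = -4947/26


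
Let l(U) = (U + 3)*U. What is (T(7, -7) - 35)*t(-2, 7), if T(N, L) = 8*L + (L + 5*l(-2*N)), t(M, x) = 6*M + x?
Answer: -3360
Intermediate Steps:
t(M, x) = x + 6*M
l(U) = U*(3 + U) (l(U) = (3 + U)*U = U*(3 + U))
T(N, L) = 9*L - 10*N*(3 - 2*N) (T(N, L) = 8*L + (L + 5*((-2*N)*(3 - 2*N))) = 8*L + (L + 5*(-2*N*(3 - 2*N))) = 8*L + (L - 10*N*(3 - 2*N)) = 9*L - 10*N*(3 - 2*N))
(T(7, -7) - 35)*t(-2, 7) = ((9*(-7) + 10*7*(-3 + 2*7)) - 35)*(7 + 6*(-2)) = ((-63 + 10*7*(-3 + 14)) - 35)*(7 - 12) = ((-63 + 10*7*11) - 35)*(-5) = ((-63 + 770) - 35)*(-5) = (707 - 35)*(-5) = 672*(-5) = -3360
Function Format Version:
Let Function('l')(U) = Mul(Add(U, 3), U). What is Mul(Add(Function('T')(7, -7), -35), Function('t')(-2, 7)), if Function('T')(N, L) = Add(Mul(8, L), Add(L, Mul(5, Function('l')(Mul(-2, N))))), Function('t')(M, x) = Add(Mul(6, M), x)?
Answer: -3360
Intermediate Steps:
Function('t')(M, x) = Add(x, Mul(6, M))
Function('l')(U) = Mul(U, Add(3, U)) (Function('l')(U) = Mul(Add(3, U), U) = Mul(U, Add(3, U)))
Function('T')(N, L) = Add(Mul(9, L), Mul(-10, N, Add(3, Mul(-2, N)))) (Function('T')(N, L) = Add(Mul(8, L), Add(L, Mul(5, Mul(Mul(-2, N), Add(3, Mul(-2, N)))))) = Add(Mul(8, L), Add(L, Mul(5, Mul(-2, N, Add(3, Mul(-2, N)))))) = Add(Mul(8, L), Add(L, Mul(-10, N, Add(3, Mul(-2, N))))) = Add(Mul(9, L), Mul(-10, N, Add(3, Mul(-2, N)))))
Mul(Add(Function('T')(7, -7), -35), Function('t')(-2, 7)) = Mul(Add(Add(Mul(9, -7), Mul(10, 7, Add(-3, Mul(2, 7)))), -35), Add(7, Mul(6, -2))) = Mul(Add(Add(-63, Mul(10, 7, Add(-3, 14))), -35), Add(7, -12)) = Mul(Add(Add(-63, Mul(10, 7, 11)), -35), -5) = Mul(Add(Add(-63, 770), -35), -5) = Mul(Add(707, -35), -5) = Mul(672, -5) = -3360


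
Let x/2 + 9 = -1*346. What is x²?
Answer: 504100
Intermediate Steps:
x = -710 (x = -18 + 2*(-1*346) = -18 + 2*(-346) = -18 - 692 = -710)
x² = (-710)² = 504100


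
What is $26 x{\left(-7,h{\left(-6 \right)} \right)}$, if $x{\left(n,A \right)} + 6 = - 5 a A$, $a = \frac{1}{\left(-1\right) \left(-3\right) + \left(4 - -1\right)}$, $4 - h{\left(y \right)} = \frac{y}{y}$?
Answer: $- \frac{819}{4} \approx -204.75$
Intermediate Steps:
$h{\left(y \right)} = 3$ ($h{\left(y \right)} = 4 - \frac{y}{y} = 4 - 1 = 3$)
$a = \frac{1}{8}$ ($a = \frac{1}{3 + \left(4 + 1\right)} = \frac{1}{3 + 5} = \frac{1}{8} \approx 0.125$)
$x{\left(n,A \right)} = -6 - \frac{5 A}{8}$ ($x{\left(n,A \right)} = -6 + \left(-5\right) \frac{1}{8} A = -6 - \frac{5 A}{8}$)
$26 x{\left(-7,h{\left(-6 \right)} \right)} = 26 \left(-6 - \frac{15}{8}\right) = 26 \left(- \frac{63}{8}\right) = - \frac{819}{4}$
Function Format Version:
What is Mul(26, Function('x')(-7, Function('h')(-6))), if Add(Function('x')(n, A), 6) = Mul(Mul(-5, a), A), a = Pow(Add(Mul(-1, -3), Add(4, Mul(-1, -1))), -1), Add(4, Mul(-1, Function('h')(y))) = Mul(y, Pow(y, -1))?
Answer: Rational(-819, 4) ≈ -204.75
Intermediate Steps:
Function('h')(y) = 3 (Function('h')(y) = Add(4, Mul(-1, Mul(y, Pow(y, -1)))) = Add(4, Mul(-1, 1)) = Add(4, -1) = 3)
a = Rational(1, 8) (a = Pow(Add(3, Add(4, 1)), -1) = Pow(Add(3, 5), -1) = Pow(8, -1) = Rational(1, 8) ≈ 0.12500)
Function('x')(n, A) = Add(-6, Mul(Rational(-5, 8), A)) (Function('x')(n, A) = Add(-6, Mul(Mul(-5, Rational(1, 8)), A)) = Add(-6, Mul(Rational(-5, 8), A)))
Mul(26, Function('x')(-7, Function('h')(-6))) = Mul(26, Add(-6, Mul(Rational(-5, 8), 3))) = Mul(26, Add(-6, Rational(-15, 8))) = Mul(26, Rational(-63, 8)) = Rational(-819, 4)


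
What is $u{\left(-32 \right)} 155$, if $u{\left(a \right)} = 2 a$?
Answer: $-9920$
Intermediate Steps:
$u{\left(-32 \right)} 155 = 2 \left(-32\right) 155 = \left(-64\right) 155 = -9920$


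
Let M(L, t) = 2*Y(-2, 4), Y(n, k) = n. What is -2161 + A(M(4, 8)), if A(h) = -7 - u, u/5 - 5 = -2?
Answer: -2183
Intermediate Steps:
u = 15 (u = 25 + 5*(-2) = 25 - 10 = 15)
M(L, t) = -4 (M(L, t) = 2*(-2) = -4)
A(h) = -22 (A(h) = -7 - 1*15 = -7 - 15 = -22)
-2161 + A(M(4, 8)) = -2161 - 22 = -2183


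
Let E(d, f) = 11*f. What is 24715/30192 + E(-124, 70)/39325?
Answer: 18093913/21587280 ≈ 0.83817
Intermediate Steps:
24715/30192 + E(-124, 70)/39325 = 24715/30192 + (11*70)/39325 = 24715*(1/30192) + 770*(1/39325) = 24715/30192 + 14/715 = 18093913/21587280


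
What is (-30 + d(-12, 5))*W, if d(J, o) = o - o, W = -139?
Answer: 4170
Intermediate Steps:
d(J, o) = 0
(-30 + d(-12, 5))*W = (-30 + 0)*(-139) = -30*(-139) = 4170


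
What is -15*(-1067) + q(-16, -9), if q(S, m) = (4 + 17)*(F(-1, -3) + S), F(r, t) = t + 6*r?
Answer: 15480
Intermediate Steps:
q(S, m) = -189 + 21*S (q(S, m) = (4 + 17)*((-3 + 6*(-1)) + S) = 21*((-3 - 6) + S) = 21*(-9 + S) = -189 + 21*S)
-15*(-1067) + q(-16, -9) = -15*(-1067) + (-189 + 21*(-16)) = 16005 + (-189 - 336) = 16005 - 525 = 15480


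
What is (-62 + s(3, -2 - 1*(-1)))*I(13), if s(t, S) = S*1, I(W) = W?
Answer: -819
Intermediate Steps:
s(t, S) = S
(-62 + s(3, -2 - 1*(-1)))*I(13) = (-62 + (-2 - 1*(-1)))*13 = (-62 + (-2 + 1))*13 = (-62 - 1)*13 = -63*13 = -819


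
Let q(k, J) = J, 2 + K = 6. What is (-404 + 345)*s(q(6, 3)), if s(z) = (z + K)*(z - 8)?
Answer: 2065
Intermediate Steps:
K = 4 (K = -2 + 6 = 4)
s(z) = (-8 + z)*(4 + z) (s(z) = (z + 4)*(z - 8) = (4 + z)*(-8 + z) = (-8 + z)*(4 + z))
(-404 + 345)*s(q(6, 3)) = (-404 + 345)*(-32 + 3**2 - 4*3) = -59*(-32 + 9 - 12) = -59*(-35) = 2065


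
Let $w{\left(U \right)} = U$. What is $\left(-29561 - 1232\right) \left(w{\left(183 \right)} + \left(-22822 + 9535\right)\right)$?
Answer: $403511472$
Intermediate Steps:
$\left(-29561 - 1232\right) \left(w{\left(183 \right)} + \left(-22822 + 9535\right)\right) = \left(-29561 - 1232\right) \left(183 + \left(-22822 + 9535\right)\right) = - 30793 \left(183 - 13287\right) = \left(-30793\right) \left(-13104\right) = 403511472$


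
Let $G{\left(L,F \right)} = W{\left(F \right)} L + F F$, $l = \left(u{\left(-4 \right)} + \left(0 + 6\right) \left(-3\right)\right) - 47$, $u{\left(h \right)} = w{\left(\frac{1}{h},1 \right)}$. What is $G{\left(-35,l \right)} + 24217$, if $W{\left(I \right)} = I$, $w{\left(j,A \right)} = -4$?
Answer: $31393$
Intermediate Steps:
$u{\left(h \right)} = -4$
$l = -69$ ($l = \left(-4 + \left(0 + 6\right) \left(-3\right)\right) - 47 = \left(-4 + 6 \left(-3\right)\right) - 47 = \left(-4 - 18\right) - 47 = -22 - 47 = -69$)
$G{\left(L,F \right)} = F^{2} + F L$ ($G{\left(L,F \right)} = F L + F F = F L + F^{2} = F^{2} + F L$)
$G{\left(-35,l \right)} + 24217 = - 69 \left(-69 - 35\right) + 24217 = \left(-69\right) \left(-104\right) + 24217 = 7176 + 24217 = 31393$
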